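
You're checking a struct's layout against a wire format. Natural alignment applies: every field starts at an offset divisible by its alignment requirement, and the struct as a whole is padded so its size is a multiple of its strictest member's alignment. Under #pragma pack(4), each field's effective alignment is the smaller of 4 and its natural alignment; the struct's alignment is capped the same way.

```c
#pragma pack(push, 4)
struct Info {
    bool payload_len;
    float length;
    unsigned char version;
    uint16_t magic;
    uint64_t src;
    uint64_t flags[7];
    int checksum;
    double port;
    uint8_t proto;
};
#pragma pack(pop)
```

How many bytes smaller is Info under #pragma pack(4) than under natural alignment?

12

natural layout:
  payload_len at 0 (size 1, align 1) → ends 1
  pad 3 to align 4 for length
  length at 4 (size 4, align 4) → ends 8
  version at 8 (size 1, align 1) → ends 9
  pad 1 to align 2 for magic
  magic at 10 (size 2, align 2) → ends 12
  pad 4 to align 8 for src
  src at 16 (size 8, align 8) → ends 24
  flags at 24 (size 56, align 8) → ends 80
  checksum at 80 (size 4, align 4) → ends 84
  pad 4 to align 8 for port
  port at 88 (size 8, align 8) → ends 96
  proto at 96 (size 1, align 1) → ends 97
  tail pad 7 to reach multiple of 8
  total 104 bytes, alignment 8
packed(4) layout:
  payload_len at 0 (size 1, align 1) → ends 1
  pad 3 to align 4 for length
  length at 4 (size 4, align 4) → ends 8
  version at 8 (size 1, align 1) → ends 9
  pad 1 to align 2 for magic
  magic at 10 (size 2, align 2) → ends 12
  src at 12 (size 8, align 4) → ends 20
  flags at 20 (size 56, align 4) → ends 76
  checksum at 76 (size 4, align 4) → ends 80
  port at 80 (size 8, align 4) → ends 88
  proto at 88 (size 1, align 1) → ends 89
  tail pad 3 to reach multiple of 4
  total 92 bytes, alignment 4
104 − 92 = 12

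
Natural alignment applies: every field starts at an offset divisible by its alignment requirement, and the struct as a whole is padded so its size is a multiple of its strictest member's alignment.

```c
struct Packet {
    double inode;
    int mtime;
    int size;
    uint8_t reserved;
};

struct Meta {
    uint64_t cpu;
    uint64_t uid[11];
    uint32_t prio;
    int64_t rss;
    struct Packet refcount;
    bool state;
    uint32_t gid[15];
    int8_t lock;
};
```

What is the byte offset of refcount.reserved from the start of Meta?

Packet: 0..8  inode  (8B, 8-aligned); 8..12  mtime  (4B, 4-aligned); 12..16  size  (4B, 4-aligned); 16..17  reserved  (1B, 1-aligned); 17..24  -- tail padding (7B); sizeof = 24, alignof = 8
0..8  cpu  (8B, 8-aligned)
8..96  uid  (88B, 8-aligned)
96..100  prio  (4B, 4-aligned)
100..104  -- padding (4B)
104..112  rss  (8B, 8-aligned)
112..136  refcount  (24B, 8-aligned)
within Packet: reserved at 16
112 + 16 = 128

128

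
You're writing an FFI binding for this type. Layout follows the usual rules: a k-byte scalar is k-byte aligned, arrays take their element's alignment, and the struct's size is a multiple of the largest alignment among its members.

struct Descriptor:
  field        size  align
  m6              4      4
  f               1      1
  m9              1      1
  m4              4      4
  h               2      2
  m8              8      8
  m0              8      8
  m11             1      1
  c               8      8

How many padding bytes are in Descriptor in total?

11

m6 at 0 (size 4, align 4) → ends 4
f at 4 (size 1, align 1) → ends 5
m9 at 5 (size 1, align 1) → ends 6
pad 2 to align 4 for m4
m4 at 8 (size 4, align 4) → ends 12
h at 12 (size 2, align 2) → ends 14
pad 2 to align 8 for m8
m8 at 16 (size 8, align 8) → ends 24
m0 at 24 (size 8, align 8) → ends 32
m11 at 32 (size 1, align 1) → ends 33
pad 7 to align 8 for c
c at 40 (size 8, align 8) → ends 48
total 48 bytes, alignment 8
data bytes 37, size 48 → padding 11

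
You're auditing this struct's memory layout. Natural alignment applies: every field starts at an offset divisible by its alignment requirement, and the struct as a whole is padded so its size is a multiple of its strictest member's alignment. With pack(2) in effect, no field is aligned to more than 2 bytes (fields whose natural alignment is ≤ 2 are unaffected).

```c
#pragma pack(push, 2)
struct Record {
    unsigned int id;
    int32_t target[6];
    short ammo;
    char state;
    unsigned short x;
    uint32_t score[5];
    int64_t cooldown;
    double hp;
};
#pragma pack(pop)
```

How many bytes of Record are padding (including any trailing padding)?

1

id at 0 (size 4, align 2) → ends 4
target at 4 (size 24, align 2) → ends 28
ammo at 28 (size 2, align 2) → ends 30
state at 30 (size 1, align 1) → ends 31
pad 1 to align 2 for x
x at 32 (size 2, align 2) → ends 34
score at 34 (size 20, align 2) → ends 54
cooldown at 54 (size 8, align 2) → ends 62
hp at 62 (size 8, align 2) → ends 70
total 70 bytes, alignment 2
data bytes 69, size 70 → padding 1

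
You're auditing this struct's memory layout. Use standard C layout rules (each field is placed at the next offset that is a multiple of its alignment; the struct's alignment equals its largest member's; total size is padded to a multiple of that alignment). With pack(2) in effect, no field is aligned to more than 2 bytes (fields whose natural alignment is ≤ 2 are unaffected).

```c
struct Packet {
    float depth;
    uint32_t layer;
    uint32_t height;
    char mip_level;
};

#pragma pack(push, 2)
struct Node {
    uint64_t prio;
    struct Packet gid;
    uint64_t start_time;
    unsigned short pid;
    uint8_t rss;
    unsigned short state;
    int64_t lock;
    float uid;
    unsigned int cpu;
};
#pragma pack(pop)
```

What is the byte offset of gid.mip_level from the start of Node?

Packet: @0: depth [4B, align 4] → 4; @4: layer [4B, align 4] → 8; @8: height [4B, align 4] → 12; @12: mip_level [1B, align 1] → 13; +3 tail pad (align 4); size 16, align 4
@0: prio [8B, align 2] → 8
@8: gid [16B, align 2] → 24
within Packet: mip_level at 12
8 + 12 = 20

20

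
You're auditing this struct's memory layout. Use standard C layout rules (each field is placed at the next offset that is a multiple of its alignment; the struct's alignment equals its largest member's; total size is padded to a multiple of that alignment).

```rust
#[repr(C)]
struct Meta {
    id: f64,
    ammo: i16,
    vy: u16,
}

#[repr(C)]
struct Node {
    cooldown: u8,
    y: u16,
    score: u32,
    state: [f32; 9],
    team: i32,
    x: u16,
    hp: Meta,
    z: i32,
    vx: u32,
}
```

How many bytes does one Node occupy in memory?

80 bytes

Meta: 0..8  id  (8B, 8-aligned); 8..10  ammo  (2B, 2-aligned); 10..12  vy  (2B, 2-aligned); 12..16  -- tail padding (4B); sizeof = 16, alignof = 8
0..1  cooldown  (1B, 1-aligned)
1..2  -- padding (1B)
2..4  y  (2B, 2-aligned)
4..8  score  (4B, 4-aligned)
8..44  state  (36B, 4-aligned)
44..48  team  (4B, 4-aligned)
48..50  x  (2B, 2-aligned)
50..56  -- padding (6B)
56..72  hp  (16B, 8-aligned)
72..76  z  (4B, 4-aligned)
76..80  vx  (4B, 4-aligned)
sizeof = 80, alignof = 8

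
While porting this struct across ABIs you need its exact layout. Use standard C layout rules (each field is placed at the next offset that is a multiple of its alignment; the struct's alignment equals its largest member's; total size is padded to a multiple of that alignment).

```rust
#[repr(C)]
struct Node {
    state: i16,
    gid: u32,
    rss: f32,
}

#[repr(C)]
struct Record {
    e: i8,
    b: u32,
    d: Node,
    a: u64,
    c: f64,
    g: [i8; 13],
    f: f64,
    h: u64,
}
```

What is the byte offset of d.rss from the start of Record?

16

Node: @0: state [2B, align 2] → 2; +2 pad (align 4); @4: gid [4B, align 4] → 8; @8: rss [4B, align 4] → 12; size 12, align 4
@0: e [1B, align 1] → 1
+3 pad (align 4)
@4: b [4B, align 4] → 8
@8: d [12B, align 4] → 20
within Node: rss at 8
8 + 8 = 16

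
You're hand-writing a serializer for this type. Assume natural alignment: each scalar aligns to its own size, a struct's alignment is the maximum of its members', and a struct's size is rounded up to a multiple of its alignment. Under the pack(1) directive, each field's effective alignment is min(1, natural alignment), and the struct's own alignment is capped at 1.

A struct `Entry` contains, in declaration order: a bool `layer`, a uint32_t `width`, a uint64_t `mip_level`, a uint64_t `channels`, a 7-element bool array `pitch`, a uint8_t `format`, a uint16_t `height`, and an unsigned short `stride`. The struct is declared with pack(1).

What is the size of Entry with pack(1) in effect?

33

@0: layer [1B, align 1] → 1
@1: width [4B, align 1] → 5
@5: mip_level [8B, align 1] → 13
@13: channels [8B, align 1] → 21
@21: pitch [7B, align 1] → 28
@28: format [1B, align 1] → 29
@29: height [2B, align 1] → 31
@31: stride [2B, align 1] → 33
size 33, align 1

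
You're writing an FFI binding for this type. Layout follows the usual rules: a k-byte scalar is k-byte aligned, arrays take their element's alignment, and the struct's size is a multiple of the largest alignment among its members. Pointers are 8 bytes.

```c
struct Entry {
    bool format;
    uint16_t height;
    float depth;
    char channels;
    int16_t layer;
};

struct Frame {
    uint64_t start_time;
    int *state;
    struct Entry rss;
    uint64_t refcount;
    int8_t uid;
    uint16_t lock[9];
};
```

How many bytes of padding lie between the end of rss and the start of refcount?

4

Entry: 0..1  format  (1B, 1-aligned); 1..2  -- padding (1B); 2..4  height  (2B, 2-aligned); 4..8  depth  (4B, 4-aligned); 8..9  channels  (1B, 1-aligned); 9..10  -- padding (1B); 10..12  layer  (2B, 2-aligned); sizeof = 12, alignof = 4
0..8  start_time  (8B, 8-aligned)
8..16  state  (8B, 8-aligned)
16..28  rss  (12B, 4-aligned)
28..32  -- padding (4B)
32..40  refcount  (8B, 8-aligned)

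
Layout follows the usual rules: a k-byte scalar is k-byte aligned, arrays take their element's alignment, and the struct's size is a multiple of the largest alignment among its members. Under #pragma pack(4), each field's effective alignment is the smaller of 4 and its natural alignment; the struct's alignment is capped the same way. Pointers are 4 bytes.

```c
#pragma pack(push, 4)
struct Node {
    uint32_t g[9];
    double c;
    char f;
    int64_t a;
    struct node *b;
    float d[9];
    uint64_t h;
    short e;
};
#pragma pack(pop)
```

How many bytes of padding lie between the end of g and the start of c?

0

0..36  g  (36B, 4-aligned)
36..44  c  (8B, 4-aligned)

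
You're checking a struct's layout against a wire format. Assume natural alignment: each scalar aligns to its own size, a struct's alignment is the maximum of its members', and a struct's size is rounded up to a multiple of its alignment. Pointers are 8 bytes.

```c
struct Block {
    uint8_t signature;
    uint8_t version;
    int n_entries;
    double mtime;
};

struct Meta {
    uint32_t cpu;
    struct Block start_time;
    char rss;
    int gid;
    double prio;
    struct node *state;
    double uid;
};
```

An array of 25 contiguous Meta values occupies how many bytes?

Block: @0: signature [1B, align 1] → 1; @1: version [1B, align 1] → 2; +2 pad (align 4); @4: n_entries [4B, align 4] → 8; @8: mtime [8B, align 8] → 16; size 16, align 8
@0: cpu [4B, align 4] → 4
+4 pad (align 8)
@8: start_time [16B, align 8] → 24
@24: rss [1B, align 1] → 25
+3 pad (align 4)
@28: gid [4B, align 4] → 32
@32: prio [8B, align 8] → 40
@40: state [8B, align 8] → 48
@48: uid [8B, align 8] → 56
size 56, align 8
array of 25: 25 × 56 = 1400

1400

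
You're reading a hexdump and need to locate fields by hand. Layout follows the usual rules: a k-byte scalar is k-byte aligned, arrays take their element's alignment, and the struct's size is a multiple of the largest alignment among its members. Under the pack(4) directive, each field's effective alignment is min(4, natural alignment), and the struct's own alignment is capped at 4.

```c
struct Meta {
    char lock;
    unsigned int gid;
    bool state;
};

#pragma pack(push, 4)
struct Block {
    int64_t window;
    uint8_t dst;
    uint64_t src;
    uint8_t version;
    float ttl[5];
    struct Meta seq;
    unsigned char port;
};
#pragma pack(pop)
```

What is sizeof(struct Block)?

60

Meta: 0..1  lock  (1B, 1-aligned); 1..4  -- padding (3B); 4..8  gid  (4B, 4-aligned); 8..9  state  (1B, 1-aligned); 9..12  -- tail padding (3B); sizeof = 12, alignof = 4
0..8  window  (8B, 4-aligned)
8..9  dst  (1B, 1-aligned)
9..12  -- padding (3B)
12..20  src  (8B, 4-aligned)
20..21  version  (1B, 1-aligned)
21..24  -- padding (3B)
24..44  ttl  (20B, 4-aligned)
44..56  seq  (12B, 4-aligned)
56..57  port  (1B, 1-aligned)
57..60  -- tail padding (3B)
sizeof = 60, alignof = 4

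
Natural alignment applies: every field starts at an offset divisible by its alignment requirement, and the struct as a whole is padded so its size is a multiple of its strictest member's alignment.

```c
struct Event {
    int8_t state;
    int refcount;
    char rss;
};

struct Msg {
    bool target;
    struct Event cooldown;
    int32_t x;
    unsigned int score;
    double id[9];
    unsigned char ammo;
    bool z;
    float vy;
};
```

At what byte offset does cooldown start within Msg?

Event: 0..1  state  (1B, 1-aligned); 1..4  -- padding (3B); 4..8  refcount  (4B, 4-aligned); 8..9  rss  (1B, 1-aligned); 9..12  -- tail padding (3B); sizeof = 12, alignof = 4
0..1  target  (1B, 1-aligned)
1..4  -- padding (3B)
4..16  cooldown  (12B, 4-aligned)

4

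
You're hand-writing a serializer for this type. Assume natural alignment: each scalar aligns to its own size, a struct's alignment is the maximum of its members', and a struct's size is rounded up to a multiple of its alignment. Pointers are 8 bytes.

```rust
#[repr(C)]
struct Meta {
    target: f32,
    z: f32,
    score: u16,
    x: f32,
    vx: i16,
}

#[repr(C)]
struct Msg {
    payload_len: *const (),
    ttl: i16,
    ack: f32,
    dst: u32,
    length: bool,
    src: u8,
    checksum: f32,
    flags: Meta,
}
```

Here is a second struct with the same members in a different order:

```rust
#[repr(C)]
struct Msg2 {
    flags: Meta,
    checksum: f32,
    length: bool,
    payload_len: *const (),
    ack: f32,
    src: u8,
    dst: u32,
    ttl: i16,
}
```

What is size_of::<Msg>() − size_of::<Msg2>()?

Meta: 0..4  target  (4B, 4-aligned); 4..8  z  (4B, 4-aligned); 8..10  score  (2B, 2-aligned); 10..12  -- padding (2B); 12..16  x  (4B, 4-aligned); 16..18  vx  (2B, 2-aligned); 18..20  -- tail padding (2B); sizeof = 20, alignof = 4
0..8  payload_len  (8B, 8-aligned)
8..10  ttl  (2B, 2-aligned)
10..12  -- padding (2B)
12..16  ack  (4B, 4-aligned)
16..20  dst  (4B, 4-aligned)
20..21  length  (1B, 1-aligned)
21..22  src  (1B, 1-aligned)
22..24  -- padding (2B)
24..28  checksum  (4B, 4-aligned)
28..48  flags  (20B, 4-aligned)
sizeof = 48, alignof = 8
— Msg2 —
0..20  flags  (20B, 4-aligned)
20..24  checksum  (4B, 4-aligned)
24..25  length  (1B, 1-aligned)
25..32  -- padding (7B)
32..40  payload_len  (8B, 8-aligned)
40..44  ack  (4B, 4-aligned)
44..45  src  (1B, 1-aligned)
45..48  -- padding (3B)
48..52  dst  (4B, 4-aligned)
52..54  ttl  (2B, 2-aligned)
54..56  -- tail padding (2B)
sizeof = 56, alignof = 8
48 − 56 = -8

-8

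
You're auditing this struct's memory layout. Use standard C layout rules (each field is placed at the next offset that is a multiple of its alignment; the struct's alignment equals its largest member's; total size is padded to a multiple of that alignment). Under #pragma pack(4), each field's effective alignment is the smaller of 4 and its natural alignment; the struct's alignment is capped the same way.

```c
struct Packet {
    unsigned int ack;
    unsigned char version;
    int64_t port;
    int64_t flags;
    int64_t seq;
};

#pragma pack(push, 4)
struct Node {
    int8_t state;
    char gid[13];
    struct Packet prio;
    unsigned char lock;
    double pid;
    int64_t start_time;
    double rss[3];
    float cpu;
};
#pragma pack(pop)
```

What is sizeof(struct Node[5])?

480

Packet: ack at 0 (size 4, align 4) → ends 4; version at 4 (size 1, align 1) → ends 5; pad 3 to align 8 for port; port at 8 (size 8, align 8) → ends 16; flags at 16 (size 8, align 8) → ends 24; seq at 24 (size 8, align 8) → ends 32; total 32 bytes, alignment 8
state at 0 (size 1, align 1) → ends 1
gid at 1 (size 13, align 1) → ends 14
pad 2 to align 4 for prio
prio at 16 (size 32, align 4) → ends 48
lock at 48 (size 1, align 1) → ends 49
pad 3 to align 4 for pid
pid at 52 (size 8, align 4) → ends 60
start_time at 60 (size 8, align 4) → ends 68
rss at 68 (size 24, align 4) → ends 92
cpu at 92 (size 4, align 4) → ends 96
total 96 bytes, alignment 4
array of 5: 5 × 96 = 480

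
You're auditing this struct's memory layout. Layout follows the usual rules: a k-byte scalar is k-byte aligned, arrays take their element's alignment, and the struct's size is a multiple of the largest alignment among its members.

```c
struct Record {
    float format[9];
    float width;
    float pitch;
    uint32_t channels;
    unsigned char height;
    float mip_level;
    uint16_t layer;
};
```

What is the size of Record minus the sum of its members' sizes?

@0: format [36B, align 4] → 36
@36: width [4B, align 4] → 40
@40: pitch [4B, align 4] → 44
@44: channels [4B, align 4] → 48
@48: height [1B, align 1] → 49
+3 pad (align 4)
@52: mip_level [4B, align 4] → 56
@56: layer [2B, align 2] → 58
+2 tail pad (align 4)
size 60, align 4
data bytes 55, size 60 → padding 5

5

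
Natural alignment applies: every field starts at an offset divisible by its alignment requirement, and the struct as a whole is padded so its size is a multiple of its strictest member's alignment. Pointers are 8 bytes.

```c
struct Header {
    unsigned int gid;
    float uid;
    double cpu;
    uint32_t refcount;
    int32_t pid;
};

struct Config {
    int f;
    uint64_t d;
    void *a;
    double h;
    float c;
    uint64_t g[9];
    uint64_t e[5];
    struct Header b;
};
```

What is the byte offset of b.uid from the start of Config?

Header: 0..4  gid  (4B, 4-aligned); 4..8  uid  (4B, 4-aligned); 8..16  cpu  (8B, 8-aligned); 16..20  refcount  (4B, 4-aligned); 20..24  pid  (4B, 4-aligned); sizeof = 24, alignof = 8
0..4  f  (4B, 4-aligned)
4..8  -- padding (4B)
8..16  d  (8B, 8-aligned)
16..24  a  (8B, 8-aligned)
24..32  h  (8B, 8-aligned)
32..36  c  (4B, 4-aligned)
36..40  -- padding (4B)
40..112  g  (72B, 8-aligned)
112..152  e  (40B, 8-aligned)
152..176  b  (24B, 8-aligned)
within Header: uid at 4
152 + 4 = 156

156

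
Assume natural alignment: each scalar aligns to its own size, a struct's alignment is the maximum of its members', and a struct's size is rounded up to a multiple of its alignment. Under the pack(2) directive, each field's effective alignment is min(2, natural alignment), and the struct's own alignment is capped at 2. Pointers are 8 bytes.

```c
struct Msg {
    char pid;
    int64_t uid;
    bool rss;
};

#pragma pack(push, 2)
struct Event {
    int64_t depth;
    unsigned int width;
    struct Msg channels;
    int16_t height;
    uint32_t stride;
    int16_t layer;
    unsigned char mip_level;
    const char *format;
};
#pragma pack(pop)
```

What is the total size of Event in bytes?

Msg: 0..1  pid  (1B, 1-aligned); 1..8  -- padding (7B); 8..16  uid  (8B, 8-aligned); 16..17  rss  (1B, 1-aligned); 17..24  -- tail padding (7B); sizeof = 24, alignof = 8
0..8  depth  (8B, 2-aligned)
8..12  width  (4B, 2-aligned)
12..36  channels  (24B, 2-aligned)
36..38  height  (2B, 2-aligned)
38..42  stride  (4B, 2-aligned)
42..44  layer  (2B, 2-aligned)
44..45  mip_level  (1B, 1-aligned)
45..46  -- padding (1B)
46..54  format  (8B, 2-aligned)
sizeof = 54, alignof = 2

54 bytes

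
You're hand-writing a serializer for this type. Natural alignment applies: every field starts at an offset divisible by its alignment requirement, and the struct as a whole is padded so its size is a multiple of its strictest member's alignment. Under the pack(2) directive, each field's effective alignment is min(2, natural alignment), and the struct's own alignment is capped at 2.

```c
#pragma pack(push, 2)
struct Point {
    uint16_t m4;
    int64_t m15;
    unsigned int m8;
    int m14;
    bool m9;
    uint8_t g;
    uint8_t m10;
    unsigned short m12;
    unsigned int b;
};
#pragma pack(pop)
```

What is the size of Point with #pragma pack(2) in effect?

0..2  m4  (2B, 2-aligned)
2..10  m15  (8B, 2-aligned)
10..14  m8  (4B, 2-aligned)
14..18  m14  (4B, 2-aligned)
18..19  m9  (1B, 1-aligned)
19..20  g  (1B, 1-aligned)
20..21  m10  (1B, 1-aligned)
21..22  -- padding (1B)
22..24  m12  (2B, 2-aligned)
24..28  b  (4B, 2-aligned)
sizeof = 28, alignof = 2

28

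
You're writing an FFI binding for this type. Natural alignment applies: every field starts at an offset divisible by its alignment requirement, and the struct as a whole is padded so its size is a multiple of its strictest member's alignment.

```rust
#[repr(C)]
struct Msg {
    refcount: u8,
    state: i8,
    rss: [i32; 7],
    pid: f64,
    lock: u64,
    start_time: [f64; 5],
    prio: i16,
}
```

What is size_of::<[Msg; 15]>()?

1440

refcount at 0 (size 1, align 1) → ends 1
state at 1 (size 1, align 1) → ends 2
pad 2 to align 4 for rss
rss at 4 (size 28, align 4) → ends 32
pid at 32 (size 8, align 8) → ends 40
lock at 40 (size 8, align 8) → ends 48
start_time at 48 (size 40, align 8) → ends 88
prio at 88 (size 2, align 2) → ends 90
tail pad 6 to reach multiple of 8
total 96 bytes, alignment 8
array of 15: 15 × 96 = 1440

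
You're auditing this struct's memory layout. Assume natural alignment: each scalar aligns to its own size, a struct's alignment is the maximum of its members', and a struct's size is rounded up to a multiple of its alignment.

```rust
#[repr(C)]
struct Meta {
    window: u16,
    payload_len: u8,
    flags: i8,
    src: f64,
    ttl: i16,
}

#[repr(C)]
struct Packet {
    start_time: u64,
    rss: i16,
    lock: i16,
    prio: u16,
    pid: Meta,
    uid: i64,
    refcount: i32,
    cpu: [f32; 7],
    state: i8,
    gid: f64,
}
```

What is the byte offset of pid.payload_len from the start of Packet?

18

Meta: 0..2  window  (2B, 2-aligned); 2..3  payload_len  (1B, 1-aligned); 3..4  flags  (1B, 1-aligned); 4..8  -- padding (4B); 8..16  src  (8B, 8-aligned); 16..18  ttl  (2B, 2-aligned); 18..24  -- tail padding (6B); sizeof = 24, alignof = 8
0..8  start_time  (8B, 8-aligned)
8..10  rss  (2B, 2-aligned)
10..12  lock  (2B, 2-aligned)
12..14  prio  (2B, 2-aligned)
14..16  -- padding (2B)
16..40  pid  (24B, 8-aligned)
within Meta: payload_len at 2
16 + 2 = 18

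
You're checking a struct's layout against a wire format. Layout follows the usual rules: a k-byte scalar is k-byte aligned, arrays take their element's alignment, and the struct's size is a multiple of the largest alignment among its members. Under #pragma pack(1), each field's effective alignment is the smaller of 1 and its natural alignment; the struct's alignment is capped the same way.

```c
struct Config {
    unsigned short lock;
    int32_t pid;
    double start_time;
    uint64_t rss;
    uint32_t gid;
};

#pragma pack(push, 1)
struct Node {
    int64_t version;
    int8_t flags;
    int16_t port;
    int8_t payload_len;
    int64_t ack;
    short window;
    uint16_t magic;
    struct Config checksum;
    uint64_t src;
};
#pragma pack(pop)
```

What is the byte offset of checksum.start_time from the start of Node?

32

Config: 0..2  lock  (2B, 2-aligned); 2..4  -- padding (2B); 4..8  pid  (4B, 4-aligned); 8..16  start_time  (8B, 8-aligned); 16..24  rss  (8B, 8-aligned); 24..28  gid  (4B, 4-aligned); 28..32  -- tail padding (4B); sizeof = 32, alignof = 8
0..8  version  (8B, 1-aligned)
8..9  flags  (1B, 1-aligned)
9..11  port  (2B, 1-aligned)
11..12  payload_len  (1B, 1-aligned)
12..20  ack  (8B, 1-aligned)
20..22  window  (2B, 1-aligned)
22..24  magic  (2B, 1-aligned)
24..56  checksum  (32B, 1-aligned)
within Config: start_time at 8
24 + 8 = 32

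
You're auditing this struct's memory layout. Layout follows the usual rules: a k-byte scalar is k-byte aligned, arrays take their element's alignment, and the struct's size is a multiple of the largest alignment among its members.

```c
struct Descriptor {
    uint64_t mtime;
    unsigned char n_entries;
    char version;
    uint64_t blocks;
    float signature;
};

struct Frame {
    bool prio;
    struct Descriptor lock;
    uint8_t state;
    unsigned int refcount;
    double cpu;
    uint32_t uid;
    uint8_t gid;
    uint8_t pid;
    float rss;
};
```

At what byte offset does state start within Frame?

Descriptor: 0..8  mtime  (8B, 8-aligned); 8..9  n_entries  (1B, 1-aligned); 9..10  version  (1B, 1-aligned); 10..16  -- padding (6B); 16..24  blocks  (8B, 8-aligned); 24..28  signature  (4B, 4-aligned); 28..32  -- tail padding (4B); sizeof = 32, alignof = 8
0..1  prio  (1B, 1-aligned)
1..8  -- padding (7B)
8..40  lock  (32B, 8-aligned)
40..41  state  (1B, 1-aligned)

40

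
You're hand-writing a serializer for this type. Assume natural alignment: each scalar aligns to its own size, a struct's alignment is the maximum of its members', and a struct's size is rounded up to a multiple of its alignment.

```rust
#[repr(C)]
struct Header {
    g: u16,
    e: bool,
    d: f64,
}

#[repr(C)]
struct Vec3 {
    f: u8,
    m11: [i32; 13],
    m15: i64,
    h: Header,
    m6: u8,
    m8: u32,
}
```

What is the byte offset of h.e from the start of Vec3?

Header: g at 0 (size 2, align 2) → ends 2; e at 2 (size 1, align 1) → ends 3; pad 5 to align 8 for d; d at 8 (size 8, align 8) → ends 16; total 16 bytes, alignment 8
f at 0 (size 1, align 1) → ends 1
pad 3 to align 4 for m11
m11 at 4 (size 52, align 4) → ends 56
m15 at 56 (size 8, align 8) → ends 64
h at 64 (size 16, align 8) → ends 80
within Header: e at 2
64 + 2 = 66

66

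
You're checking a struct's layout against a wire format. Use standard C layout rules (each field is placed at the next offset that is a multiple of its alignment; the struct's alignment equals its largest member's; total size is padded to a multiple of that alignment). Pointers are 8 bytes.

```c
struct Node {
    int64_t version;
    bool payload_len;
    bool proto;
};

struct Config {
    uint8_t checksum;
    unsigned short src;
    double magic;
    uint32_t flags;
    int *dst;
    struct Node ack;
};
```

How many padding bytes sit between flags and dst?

4

Node: version at 0 (size 8, align 8) → ends 8; payload_len at 8 (size 1, align 1) → ends 9; proto at 9 (size 1, align 1) → ends 10; tail pad 6 to reach multiple of 8; total 16 bytes, alignment 8
checksum at 0 (size 1, align 1) → ends 1
pad 1 to align 2 for src
src at 2 (size 2, align 2) → ends 4
pad 4 to align 8 for magic
magic at 8 (size 8, align 8) → ends 16
flags at 16 (size 4, align 4) → ends 20
pad 4 to align 8 for dst
dst at 24 (size 8, align 8) → ends 32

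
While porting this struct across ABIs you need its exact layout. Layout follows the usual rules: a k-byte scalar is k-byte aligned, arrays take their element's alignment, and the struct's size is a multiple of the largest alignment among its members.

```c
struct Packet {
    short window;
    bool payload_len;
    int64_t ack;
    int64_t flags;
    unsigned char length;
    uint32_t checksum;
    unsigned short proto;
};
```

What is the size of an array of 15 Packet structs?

600

window at 0 (size 2, align 2) → ends 2
payload_len at 2 (size 1, align 1) → ends 3
pad 5 to align 8 for ack
ack at 8 (size 8, align 8) → ends 16
flags at 16 (size 8, align 8) → ends 24
length at 24 (size 1, align 1) → ends 25
pad 3 to align 4 for checksum
checksum at 28 (size 4, align 4) → ends 32
proto at 32 (size 2, align 2) → ends 34
tail pad 6 to reach multiple of 8
total 40 bytes, alignment 8
array of 15: 15 × 40 = 600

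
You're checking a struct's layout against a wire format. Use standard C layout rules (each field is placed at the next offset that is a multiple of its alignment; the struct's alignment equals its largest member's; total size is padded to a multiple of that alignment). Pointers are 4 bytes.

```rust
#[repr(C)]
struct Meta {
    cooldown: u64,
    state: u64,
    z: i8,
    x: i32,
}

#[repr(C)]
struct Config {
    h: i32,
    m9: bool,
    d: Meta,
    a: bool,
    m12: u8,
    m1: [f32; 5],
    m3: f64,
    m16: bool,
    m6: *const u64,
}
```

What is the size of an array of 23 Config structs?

1656

Meta: cooldown at 0 (size 8, align 8) → ends 8; state at 8 (size 8, align 8) → ends 16; z at 16 (size 1, align 1) → ends 17; pad 3 to align 4 for x; x at 20 (size 4, align 4) → ends 24; total 24 bytes, alignment 8
h at 0 (size 4, align 4) → ends 4
m9 at 4 (size 1, align 1) → ends 5
pad 3 to align 8 for d
d at 8 (size 24, align 8) → ends 32
a at 32 (size 1, align 1) → ends 33
m12 at 33 (size 1, align 1) → ends 34
pad 2 to align 4 for m1
m1 at 36 (size 20, align 4) → ends 56
m3 at 56 (size 8, align 8) → ends 64
m16 at 64 (size 1, align 1) → ends 65
pad 3 to align 4 for m6
m6 at 68 (size 4, align 4) → ends 72
total 72 bytes, alignment 8
array of 23: 23 × 72 = 1656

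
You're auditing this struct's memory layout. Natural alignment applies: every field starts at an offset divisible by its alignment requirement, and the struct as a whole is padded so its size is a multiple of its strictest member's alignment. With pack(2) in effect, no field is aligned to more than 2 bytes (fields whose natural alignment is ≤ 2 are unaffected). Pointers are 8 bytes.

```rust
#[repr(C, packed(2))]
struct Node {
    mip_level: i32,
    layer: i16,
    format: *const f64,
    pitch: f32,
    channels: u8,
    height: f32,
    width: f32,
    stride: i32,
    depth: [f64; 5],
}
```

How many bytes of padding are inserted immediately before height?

@0: mip_level [4B, align 2] → 4
@4: layer [2B, align 2] → 6
@6: format [8B, align 2] → 14
@14: pitch [4B, align 2] → 18
@18: channels [1B, align 1] → 19
+1 pad (align 2)
@20: height [4B, align 2] → 24

1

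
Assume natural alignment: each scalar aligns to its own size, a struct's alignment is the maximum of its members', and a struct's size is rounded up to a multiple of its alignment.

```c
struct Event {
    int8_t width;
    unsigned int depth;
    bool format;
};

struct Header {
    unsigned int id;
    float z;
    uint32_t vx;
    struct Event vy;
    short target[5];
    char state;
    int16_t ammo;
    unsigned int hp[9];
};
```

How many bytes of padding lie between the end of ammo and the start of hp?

2

Event: 0..1  width  (1B, 1-aligned); 1..4  -- padding (3B); 4..8  depth  (4B, 4-aligned); 8..9  format  (1B, 1-aligned); 9..12  -- tail padding (3B); sizeof = 12, alignof = 4
0..4  id  (4B, 4-aligned)
4..8  z  (4B, 4-aligned)
8..12  vx  (4B, 4-aligned)
12..24  vy  (12B, 4-aligned)
24..34  target  (10B, 2-aligned)
34..35  state  (1B, 1-aligned)
35..36  -- padding (1B)
36..38  ammo  (2B, 2-aligned)
38..40  -- padding (2B)
40..76  hp  (36B, 4-aligned)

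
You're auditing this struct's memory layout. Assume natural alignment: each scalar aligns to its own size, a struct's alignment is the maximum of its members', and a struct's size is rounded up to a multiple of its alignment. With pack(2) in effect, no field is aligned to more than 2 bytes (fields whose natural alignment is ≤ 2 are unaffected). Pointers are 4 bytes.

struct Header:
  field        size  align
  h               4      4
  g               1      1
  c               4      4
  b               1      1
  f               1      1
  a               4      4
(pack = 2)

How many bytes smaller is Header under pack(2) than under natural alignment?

natural layout:
  @0: h [4B, align 4] → 4
  @4: g [1B, align 1] → 5
  +3 pad (align 4)
  @8: c [4B, align 4] → 12
  @12: b [1B, align 1] → 13
  @13: f [1B, align 1] → 14
  +2 pad (align 4)
  @16: a [4B, align 4] → 20
  size 20, align 4
packed(2) layout:
  @0: h [4B, align 2] → 4
  @4: g [1B, align 1] → 5
  +1 pad (align 2)
  @6: c [4B, align 2] → 10
  @10: b [1B, align 1] → 11
  @11: f [1B, align 1] → 12
  @12: a [4B, align 2] → 16
  size 16, align 2
20 − 16 = 4

4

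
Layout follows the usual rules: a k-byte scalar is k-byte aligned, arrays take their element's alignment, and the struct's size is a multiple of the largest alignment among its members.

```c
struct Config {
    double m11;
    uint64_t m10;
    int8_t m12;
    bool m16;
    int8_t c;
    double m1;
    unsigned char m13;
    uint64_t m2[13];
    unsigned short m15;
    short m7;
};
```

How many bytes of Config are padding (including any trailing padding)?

16

0..8  m11  (8B, 8-aligned)
8..16  m10  (8B, 8-aligned)
16..17  m12  (1B, 1-aligned)
17..18  m16  (1B, 1-aligned)
18..19  c  (1B, 1-aligned)
19..24  -- padding (5B)
24..32  m1  (8B, 8-aligned)
32..33  m13  (1B, 1-aligned)
33..40  -- padding (7B)
40..144  m2  (104B, 8-aligned)
144..146  m15  (2B, 2-aligned)
146..148  m7  (2B, 2-aligned)
148..152  -- tail padding (4B)
sizeof = 152, alignof = 8
data bytes 136, size 152 → padding 16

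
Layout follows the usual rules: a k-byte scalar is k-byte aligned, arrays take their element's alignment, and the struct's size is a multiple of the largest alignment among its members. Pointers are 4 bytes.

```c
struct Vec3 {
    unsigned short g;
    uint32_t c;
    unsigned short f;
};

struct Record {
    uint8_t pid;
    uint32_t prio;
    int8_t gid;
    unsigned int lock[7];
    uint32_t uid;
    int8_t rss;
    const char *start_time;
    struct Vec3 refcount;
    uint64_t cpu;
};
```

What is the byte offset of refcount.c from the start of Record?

56

Vec3: g at 0 (size 2, align 2) → ends 2; pad 2 to align 4 for c; c at 4 (size 4, align 4) → ends 8; f at 8 (size 2, align 2) → ends 10; tail pad 2 to reach multiple of 4; total 12 bytes, alignment 4
pid at 0 (size 1, align 1) → ends 1
pad 3 to align 4 for prio
prio at 4 (size 4, align 4) → ends 8
gid at 8 (size 1, align 1) → ends 9
pad 3 to align 4 for lock
lock at 12 (size 28, align 4) → ends 40
uid at 40 (size 4, align 4) → ends 44
rss at 44 (size 1, align 1) → ends 45
pad 3 to align 4 for start_time
start_time at 48 (size 4, align 4) → ends 52
refcount at 52 (size 12, align 4) → ends 64
within Vec3: c at 4
52 + 4 = 56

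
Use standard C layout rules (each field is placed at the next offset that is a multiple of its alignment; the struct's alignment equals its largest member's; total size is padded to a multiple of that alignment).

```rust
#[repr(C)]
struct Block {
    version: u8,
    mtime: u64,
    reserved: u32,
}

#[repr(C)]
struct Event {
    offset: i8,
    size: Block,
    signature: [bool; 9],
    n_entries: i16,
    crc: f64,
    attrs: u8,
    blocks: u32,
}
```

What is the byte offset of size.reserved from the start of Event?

24

Block: 0..1  version  (1B, 1-aligned); 1..8  -- padding (7B); 8..16  mtime  (8B, 8-aligned); 16..20  reserved  (4B, 4-aligned); 20..24  -- tail padding (4B); sizeof = 24, alignof = 8
0..1  offset  (1B, 1-aligned)
1..8  -- padding (7B)
8..32  size  (24B, 8-aligned)
within Block: reserved at 16
8 + 16 = 24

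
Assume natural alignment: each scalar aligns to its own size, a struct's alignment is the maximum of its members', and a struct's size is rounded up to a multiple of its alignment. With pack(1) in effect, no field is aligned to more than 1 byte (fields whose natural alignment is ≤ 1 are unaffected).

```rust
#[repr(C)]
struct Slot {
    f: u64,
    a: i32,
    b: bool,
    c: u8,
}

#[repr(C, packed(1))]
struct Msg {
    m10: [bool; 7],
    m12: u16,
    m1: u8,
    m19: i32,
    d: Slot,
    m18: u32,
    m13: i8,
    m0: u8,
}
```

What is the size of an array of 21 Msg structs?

Slot: f at 0 (size 8, align 8) → ends 8; a at 8 (size 4, align 4) → ends 12; b at 12 (size 1, align 1) → ends 13; c at 13 (size 1, align 1) → ends 14; tail pad 2 to reach multiple of 8; total 16 bytes, alignment 8
m10 at 0 (size 7, align 1) → ends 7
m12 at 7 (size 2, align 1) → ends 9
m1 at 9 (size 1, align 1) → ends 10
m19 at 10 (size 4, align 1) → ends 14
d at 14 (size 16, align 1) → ends 30
m18 at 30 (size 4, align 1) → ends 34
m13 at 34 (size 1, align 1) → ends 35
m0 at 35 (size 1, align 1) → ends 36
total 36 bytes, alignment 1
array of 21: 21 × 36 = 756

756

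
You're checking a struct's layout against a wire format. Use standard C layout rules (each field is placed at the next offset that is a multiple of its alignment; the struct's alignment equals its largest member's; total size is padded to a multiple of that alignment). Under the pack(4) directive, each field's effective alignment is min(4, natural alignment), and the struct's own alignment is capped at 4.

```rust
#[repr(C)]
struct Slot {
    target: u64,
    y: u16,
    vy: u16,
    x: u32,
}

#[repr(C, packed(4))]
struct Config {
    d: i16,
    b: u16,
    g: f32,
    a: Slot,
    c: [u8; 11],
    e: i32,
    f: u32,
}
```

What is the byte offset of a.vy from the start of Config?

Slot: target at 0 (size 8, align 8) → ends 8; y at 8 (size 2, align 2) → ends 10; vy at 10 (size 2, align 2) → ends 12; x at 12 (size 4, align 4) → ends 16; total 16 bytes, alignment 8
d at 0 (size 2, align 2) → ends 2
b at 2 (size 2, align 2) → ends 4
g at 4 (size 4, align 4) → ends 8
a at 8 (size 16, align 4) → ends 24
within Slot: vy at 10
8 + 10 = 18

18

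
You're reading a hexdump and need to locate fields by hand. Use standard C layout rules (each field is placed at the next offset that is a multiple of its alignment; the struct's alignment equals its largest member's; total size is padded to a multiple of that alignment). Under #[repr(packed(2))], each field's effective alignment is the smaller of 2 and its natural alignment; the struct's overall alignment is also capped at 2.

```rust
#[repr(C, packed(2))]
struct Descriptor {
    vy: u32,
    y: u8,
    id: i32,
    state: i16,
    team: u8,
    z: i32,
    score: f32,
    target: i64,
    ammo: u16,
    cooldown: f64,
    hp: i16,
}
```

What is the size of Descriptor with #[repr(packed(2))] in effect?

42

0..4  vy  (4B, 2-aligned)
4..5  y  (1B, 1-aligned)
5..6  -- padding (1B)
6..10  id  (4B, 2-aligned)
10..12  state  (2B, 2-aligned)
12..13  team  (1B, 1-aligned)
13..14  -- padding (1B)
14..18  z  (4B, 2-aligned)
18..22  score  (4B, 2-aligned)
22..30  target  (8B, 2-aligned)
30..32  ammo  (2B, 2-aligned)
32..40  cooldown  (8B, 2-aligned)
40..42  hp  (2B, 2-aligned)
sizeof = 42, alignof = 2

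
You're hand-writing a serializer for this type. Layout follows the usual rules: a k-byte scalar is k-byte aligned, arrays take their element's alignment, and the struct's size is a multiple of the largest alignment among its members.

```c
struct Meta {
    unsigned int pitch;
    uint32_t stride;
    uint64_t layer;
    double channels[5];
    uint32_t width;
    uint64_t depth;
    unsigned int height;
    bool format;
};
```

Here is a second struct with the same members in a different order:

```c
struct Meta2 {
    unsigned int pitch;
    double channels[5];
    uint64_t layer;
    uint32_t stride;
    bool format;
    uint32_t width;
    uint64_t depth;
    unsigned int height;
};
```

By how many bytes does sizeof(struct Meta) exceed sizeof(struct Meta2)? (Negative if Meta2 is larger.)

@0: pitch [4B, align 4] → 4
@4: stride [4B, align 4] → 8
@8: layer [8B, align 8] → 16
@16: channels [40B, align 8] → 56
@56: width [4B, align 4] → 60
+4 pad (align 8)
@64: depth [8B, align 8] → 72
@72: height [4B, align 4] → 76
@76: format [1B, align 1] → 77
+3 tail pad (align 8)
size 80, align 8
— Meta2 —
@0: pitch [4B, align 4] → 4
+4 pad (align 8)
@8: channels [40B, align 8] → 48
@48: layer [8B, align 8] → 56
@56: stride [4B, align 4] → 60
@60: format [1B, align 1] → 61
+3 pad (align 4)
@64: width [4B, align 4] → 68
+4 pad (align 8)
@72: depth [8B, align 8] → 80
@80: height [4B, align 4] → 84
+4 tail pad (align 8)
size 88, align 8
80 − 88 = -8

-8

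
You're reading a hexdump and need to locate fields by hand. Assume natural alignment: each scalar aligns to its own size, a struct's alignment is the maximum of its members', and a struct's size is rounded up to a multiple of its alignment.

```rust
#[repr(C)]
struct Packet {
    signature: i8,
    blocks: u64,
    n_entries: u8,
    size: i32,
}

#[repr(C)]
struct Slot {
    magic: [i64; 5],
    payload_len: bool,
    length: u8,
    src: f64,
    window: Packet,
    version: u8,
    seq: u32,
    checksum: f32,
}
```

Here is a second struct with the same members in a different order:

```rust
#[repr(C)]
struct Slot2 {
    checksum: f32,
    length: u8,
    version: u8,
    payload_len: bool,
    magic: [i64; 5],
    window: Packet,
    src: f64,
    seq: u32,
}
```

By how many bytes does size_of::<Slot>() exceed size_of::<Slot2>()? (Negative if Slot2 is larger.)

Packet: @0: signature [1B, align 1] → 1; +7 pad (align 8); @8: blocks [8B, align 8] → 16; @16: n_entries [1B, align 1] → 17; +3 pad (align 4); @20: size [4B, align 4] → 24; size 24, align 8
@0: magic [40B, align 8] → 40
@40: payload_len [1B, align 1] → 41
@41: length [1B, align 1] → 42
+6 pad (align 8)
@48: src [8B, align 8] → 56
@56: window [24B, align 8] → 80
@80: version [1B, align 1] → 81
+3 pad (align 4)
@84: seq [4B, align 4] → 88
@88: checksum [4B, align 4] → 92
+4 tail pad (align 8)
size 96, align 8
— Slot2 —
@0: checksum [4B, align 4] → 4
@4: length [1B, align 1] → 5
@5: version [1B, align 1] → 6
@6: payload_len [1B, align 1] → 7
+1 pad (align 8)
@8: magic [40B, align 8] → 48
@48: window [24B, align 8] → 72
@72: src [8B, align 8] → 80
@80: seq [4B, align 4] → 84
+4 tail pad (align 8)
size 88, align 8
96 − 88 = 8

8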